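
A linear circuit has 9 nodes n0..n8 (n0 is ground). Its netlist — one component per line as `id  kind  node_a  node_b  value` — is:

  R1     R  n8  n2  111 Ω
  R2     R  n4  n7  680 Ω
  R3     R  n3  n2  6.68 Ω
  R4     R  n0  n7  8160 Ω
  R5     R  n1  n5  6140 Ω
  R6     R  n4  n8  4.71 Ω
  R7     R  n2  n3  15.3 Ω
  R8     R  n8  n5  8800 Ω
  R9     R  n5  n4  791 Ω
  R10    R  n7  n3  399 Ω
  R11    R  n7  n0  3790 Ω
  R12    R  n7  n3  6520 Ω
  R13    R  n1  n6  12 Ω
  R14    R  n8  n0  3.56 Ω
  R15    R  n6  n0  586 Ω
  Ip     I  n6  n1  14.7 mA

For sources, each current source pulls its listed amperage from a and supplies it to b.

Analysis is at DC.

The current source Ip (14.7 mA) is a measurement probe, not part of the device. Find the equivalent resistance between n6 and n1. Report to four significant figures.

R_eq = 11.98 Ω

MNA unknowns: 8 node voltages V₁..V_8
R1: Y=0.009009 on G[8,2]
R2: Y=0.001471 on G[4,7]
R3: Y=0.1497 on G[3,2]
R4: Y=0.0001225 on G[0,7]
R5: Y=0.0001629 on G[1,5]
R6: Y=0.2123 on G[4,8]
R7: Y=0.06536 on G[2,3]
R8: Y=0.0001136 on G[8,5]
R9: Y=0.001264 on G[5,4]
R10: Y=0.002506 on G[7,3]
R11: Y=0.0002639 on G[7,0]
R12: Y=0.0001534 on G[7,3]
R13: Y=0.08333 on G[1,6]
R14: Y=0.2809 on G[8,0]
R15: Y=0.001706 on G[6,0]
Ip: z[6]−=0.0147, z[1]+=0.0147
solve → V1=0.1623, V2=9.068e-05, V3=9.096e-05, V4=0.0001854, V5=0.01731, V6=-0.01384, V7=0.0001139, V8=8.390e-05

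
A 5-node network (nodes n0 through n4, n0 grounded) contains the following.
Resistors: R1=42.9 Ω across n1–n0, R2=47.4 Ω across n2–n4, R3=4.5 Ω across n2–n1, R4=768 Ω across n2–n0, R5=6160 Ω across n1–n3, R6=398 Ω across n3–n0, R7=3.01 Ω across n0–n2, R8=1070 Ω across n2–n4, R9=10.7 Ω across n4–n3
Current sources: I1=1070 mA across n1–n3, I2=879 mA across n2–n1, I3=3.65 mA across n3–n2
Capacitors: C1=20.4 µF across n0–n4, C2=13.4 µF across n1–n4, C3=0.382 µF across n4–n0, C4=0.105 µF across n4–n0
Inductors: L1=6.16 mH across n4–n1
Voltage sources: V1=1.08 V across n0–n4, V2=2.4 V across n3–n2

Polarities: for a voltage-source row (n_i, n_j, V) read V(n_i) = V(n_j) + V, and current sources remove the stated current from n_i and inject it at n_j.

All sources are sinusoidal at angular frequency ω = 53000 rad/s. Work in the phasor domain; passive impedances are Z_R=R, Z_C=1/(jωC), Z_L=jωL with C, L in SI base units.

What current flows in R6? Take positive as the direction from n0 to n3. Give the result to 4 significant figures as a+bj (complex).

Apply KCL at each of the 4 non-ground nodes and solve the resulting linear system.
Node n1: branches {R1, I1, R3, I2, C2, R5, L1} → V_1 = -1.099+0.07847j
Node n2: branches {R2, R3, I2, R4, R7, I3, R8, V2} → V_2 = -0.6067+0.02589j
Node n3: branches {I1, R5, R6, I3, R9, V2} → V_3 = 1.793+0.02589j
Node n4: branches {R2, C1, C2, R8, L1, C3, C4, R9, V1} → V_4 = -1.080+0.000j
Source currents: i(V1)=-0.2235-1.185j, i(V2)=0.7928-0.002476j

-0.004506-6.506e-05j A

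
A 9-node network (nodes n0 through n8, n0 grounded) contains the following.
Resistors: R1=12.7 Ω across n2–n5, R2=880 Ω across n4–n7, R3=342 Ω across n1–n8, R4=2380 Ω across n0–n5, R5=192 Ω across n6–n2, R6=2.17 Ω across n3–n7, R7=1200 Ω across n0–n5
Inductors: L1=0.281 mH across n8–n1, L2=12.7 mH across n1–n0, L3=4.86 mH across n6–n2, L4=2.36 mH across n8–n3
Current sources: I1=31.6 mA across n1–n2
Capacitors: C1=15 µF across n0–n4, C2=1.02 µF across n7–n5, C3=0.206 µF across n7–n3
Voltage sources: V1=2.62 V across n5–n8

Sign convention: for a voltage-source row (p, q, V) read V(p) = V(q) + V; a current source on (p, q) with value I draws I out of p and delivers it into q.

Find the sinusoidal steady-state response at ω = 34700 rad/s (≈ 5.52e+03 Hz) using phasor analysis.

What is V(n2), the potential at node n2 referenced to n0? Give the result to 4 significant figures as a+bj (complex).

1.447-1.557j V

Element admittances at ω=34700 rad/s:
  Y(R1) = 0.07874+0.000j S between n2,n5
  Y(L1) = 0.000-0.1026j S between n8,n1
  Y(L2) = 0.000-0.002269j S between n1,n0
  I1: injects 0.0316 A into n2 (from n1)
  Y(R2) = 0.001136+0.000j S between n4,n7
  Y(C1) = 0.000+0.5205j S between n0,n4
  Y(R3) = 0.002924+0.000j S between n1,n8
  Y(L3) = 0.000-0.005930j S between n6,n2
  Y(C2) = 0.000+0.03539j S between n7,n5
  Y(R4) = 0.0004202+0.000j S between n0,n5
  Y(C3) = 0.000+0.007148j S between n7,n3
  Y(L4) = 0.000-0.01221j S between n8,n3
  Y(R5) = 0.005208+0.000j S between n6,n2
  Y(R6) = 0.4608+0.000j S between n3,n7
  Y(R7) = 0.0008333+0.000j S between n0,n5
  V1: constraint V(n5)−V(n8) = 2.62
Assemble and solve the 9×9 MNA system:
  V(n1)=-1.548-1.826j  V(n2)=1.447-1.557j  V(n3)=2.484-1.271j  V(n4)=-0.002998-0.005442j  V(n5)=1.045-1.557j  V(n6)=1.447-1.557j  V(n7)=2.490-1.378j  V(n8)=-1.575-1.557j
  i(V1)=0.02396+0.05307j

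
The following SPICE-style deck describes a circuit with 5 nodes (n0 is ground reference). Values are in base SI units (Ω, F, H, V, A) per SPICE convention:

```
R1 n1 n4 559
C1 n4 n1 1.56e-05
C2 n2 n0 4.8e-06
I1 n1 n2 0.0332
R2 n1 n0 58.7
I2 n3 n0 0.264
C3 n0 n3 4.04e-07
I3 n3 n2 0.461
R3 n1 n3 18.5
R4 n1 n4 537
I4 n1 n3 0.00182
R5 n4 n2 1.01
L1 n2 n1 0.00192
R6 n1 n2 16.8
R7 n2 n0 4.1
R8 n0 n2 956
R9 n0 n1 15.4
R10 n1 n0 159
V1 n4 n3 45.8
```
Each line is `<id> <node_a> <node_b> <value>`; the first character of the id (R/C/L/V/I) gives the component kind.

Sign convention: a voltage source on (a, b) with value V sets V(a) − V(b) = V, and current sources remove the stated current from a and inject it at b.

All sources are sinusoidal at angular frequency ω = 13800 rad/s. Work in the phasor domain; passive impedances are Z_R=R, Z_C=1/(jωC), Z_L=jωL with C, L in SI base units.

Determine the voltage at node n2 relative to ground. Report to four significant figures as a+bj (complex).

MNA unknowns: 4 node voltages V₁..V_4 plus 1 source current (V1)
R1: Y=0.001789+0.000j on G[1,4]
C1: Y=0.000+0.2153j on G[4,1]
C2: Y=0.000+0.06624j on G[2,0]
I1: z[1]−=0.0332, z[2]+=0.0332
R2: Y=0.01704+0.000j on G[1,0]
I2: z[3]−=0.264, z[0]+=0.264
C3: Y=0.000+0.005575j on G[0,3]
I3: z[3]−=0.461, z[2]+=0.461
R3: Y=0.05405+0.000j on G[1,3]
R4: Y=0.001862+0.000j on G[1,4]
I4: z[1]−=0.00182, z[3]+=0.00182
R5: Y=0.9901+0.000j on G[4,2]
L1: Y=0.000-0.03774j on G[2,1]
R6: Y=0.05952+0.000j on G[1,2]
R7: Y=0.2439+0.000j on G[2,0]
R8: Y=0.001046+0.000j on G[0,2]
R9: Y=0.06494+0.000j on G[0,1]
R10: Y=0.006289+0.000j on G[1,0]
V1: row V4−V3=45.8, i_V1 at 4,3
solve → V1=-5.909+4.918j, V2=0.7550-0.9495j, V3=-45.12-1.741j, V4=0.6831-1.741j
aux → i_V1=-1.386-0.6115j

0.7550-0.9495j V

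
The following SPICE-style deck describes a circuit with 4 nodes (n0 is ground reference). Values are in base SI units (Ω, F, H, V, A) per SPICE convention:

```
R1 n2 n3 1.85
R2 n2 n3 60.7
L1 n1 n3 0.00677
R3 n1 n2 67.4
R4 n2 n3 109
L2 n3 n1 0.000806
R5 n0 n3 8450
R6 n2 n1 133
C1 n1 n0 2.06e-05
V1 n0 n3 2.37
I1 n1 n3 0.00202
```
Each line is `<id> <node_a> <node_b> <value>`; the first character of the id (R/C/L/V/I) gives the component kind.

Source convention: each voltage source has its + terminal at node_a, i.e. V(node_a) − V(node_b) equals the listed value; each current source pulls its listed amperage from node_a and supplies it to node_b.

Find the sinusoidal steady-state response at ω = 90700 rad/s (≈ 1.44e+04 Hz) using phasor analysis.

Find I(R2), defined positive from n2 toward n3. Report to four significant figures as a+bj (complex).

0.001495+1.803e-05j A

MNA unknowns: 3 node voltages V₁..V_3 plus 1 source current (V1)
R1: Y=0.5405+0.000j on G[2,3]
R2: Y=0.01647+0.000j on G[2,3]
L1: Y=0.000-0.001629j on G[1,3]
R3: Y=0.01484+0.000j on G[1,2]
R4: Y=0.009174+0.000j on G[2,3]
L2: Y=0.000-0.01368j on G[3,1]
R5: Y=0.0001183+0.000j on G[0,3]
R6: Y=0.007519+0.000j on G[2,1]
C1: Y=0.000+1.868j on G[1,0]
V1: row V0−V3=2.37, i_V1 at 0,3
I1: z[1]−=0.00202, z[3]+=0.00202
solve → V1=0.01924+0.02882j, V2=-2.279+0.001095j, V3=-2.370+0.000j
aux → i_V1=-0.05413+0.03595j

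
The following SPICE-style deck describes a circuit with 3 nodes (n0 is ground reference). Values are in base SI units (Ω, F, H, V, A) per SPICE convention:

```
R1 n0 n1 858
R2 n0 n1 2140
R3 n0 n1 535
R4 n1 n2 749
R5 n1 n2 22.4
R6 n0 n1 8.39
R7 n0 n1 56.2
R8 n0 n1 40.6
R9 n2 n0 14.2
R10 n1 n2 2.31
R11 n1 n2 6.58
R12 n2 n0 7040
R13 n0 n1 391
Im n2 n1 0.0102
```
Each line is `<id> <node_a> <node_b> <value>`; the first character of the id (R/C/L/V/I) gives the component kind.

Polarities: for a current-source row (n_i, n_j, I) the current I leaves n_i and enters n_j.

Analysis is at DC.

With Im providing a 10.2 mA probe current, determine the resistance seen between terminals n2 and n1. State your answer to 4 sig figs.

Element admittances at DC:
  Y(R1) = 0.001166 S between n0,n1
  Y(R2) = 0.0004673 S between n0,n1
  Y(R3) = 0.001869 S between n0,n1
  Y(R4) = 0.001335 S between n1,n2
  Y(R5) = 0.04464 S between n1,n2
  Y(R6) = 0.1192 S between n0,n1
  Y(R7) = 0.01779 S between n0,n1
  Y(R8) = 0.02463 S between n0,n1
  Y(R9) = 0.07042 S between n2,n0
  Y(R10) = 0.4329 S between n1,n2
  Y(R11) = 0.1520 S between n1,n2
  Y(R12) = 0.0001420 S between n2,n0
  Y(R13) = 0.002558 S between n0,n1
  Im: injects 0.0102 A into n1 (from n2)
Assemble and solve the 2×2 MNA system:
  V(n1)=0.004440  V(n2)=-0.01055

R_eq = 1.469 Ω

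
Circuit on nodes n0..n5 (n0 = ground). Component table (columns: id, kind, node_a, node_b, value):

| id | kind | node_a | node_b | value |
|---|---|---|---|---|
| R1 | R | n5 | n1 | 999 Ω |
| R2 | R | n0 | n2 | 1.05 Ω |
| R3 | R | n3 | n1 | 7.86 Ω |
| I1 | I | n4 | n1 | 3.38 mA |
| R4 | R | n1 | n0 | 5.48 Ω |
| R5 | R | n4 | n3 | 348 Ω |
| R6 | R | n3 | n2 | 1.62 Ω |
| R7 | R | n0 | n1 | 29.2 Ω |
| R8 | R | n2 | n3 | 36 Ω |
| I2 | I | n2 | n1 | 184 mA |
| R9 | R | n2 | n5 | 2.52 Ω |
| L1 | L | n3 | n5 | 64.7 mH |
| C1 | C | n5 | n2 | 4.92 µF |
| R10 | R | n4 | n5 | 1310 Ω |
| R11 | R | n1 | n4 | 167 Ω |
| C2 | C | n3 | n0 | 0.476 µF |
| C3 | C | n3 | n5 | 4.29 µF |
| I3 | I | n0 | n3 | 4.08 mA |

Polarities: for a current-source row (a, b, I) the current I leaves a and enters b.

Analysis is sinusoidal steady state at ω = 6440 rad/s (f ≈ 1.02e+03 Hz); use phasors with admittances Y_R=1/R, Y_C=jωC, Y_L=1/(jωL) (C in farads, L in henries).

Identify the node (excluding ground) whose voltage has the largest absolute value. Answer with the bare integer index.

Element admittances at ω=6440 rad/s:
  Y(R1) = 0.001001+0.000j S between n5,n1
  Y(R2) = 0.9524+0.000j S between n0,n2
  Y(R3) = 0.1272+0.000j S between n3,n1
  I1: injects 0.00338 A into n1 (from n4)
  Y(R4) = 0.1825+0.000j S between n1,n0
  Y(R5) = 0.002874+0.000j S between n4,n3
  Y(R6) = 0.6173+0.000j S between n3,n2
  Y(R7) = 0.03425+0.000j S between n0,n1
  Y(R8) = 0.02778+0.000j S between n2,n3
  I2: injects 0.184 A into n1 (from n2)
  Y(R9) = 0.3968+0.000j S between n2,n5
  Y(L1) = 0.000-0.002400j S between n3,n5
  Y(C1) = 0.000+0.03168j S between n5,n2
  Y(R10) = 0.0007634+0.000j S between n4,n5
  Y(R11) = 0.005988+0.000j S between n1,n4
  Y(C2) = 0.000+0.003065j S between n3,n0
  Y(C3) = 0.000+0.02763j S between n3,n5
  I3: injects 0.00408 A into n3 (from n0)
Assemble and solve the 5×5 MNA system:
  V(n1)=0.5312-0.001261j  V(n2)=-0.1166+0.0003033j  V(n3)=-0.005059-0.003473j  V(n4)=-0.03119-0.001272j  V(n5)=-0.1136+0.006932j

1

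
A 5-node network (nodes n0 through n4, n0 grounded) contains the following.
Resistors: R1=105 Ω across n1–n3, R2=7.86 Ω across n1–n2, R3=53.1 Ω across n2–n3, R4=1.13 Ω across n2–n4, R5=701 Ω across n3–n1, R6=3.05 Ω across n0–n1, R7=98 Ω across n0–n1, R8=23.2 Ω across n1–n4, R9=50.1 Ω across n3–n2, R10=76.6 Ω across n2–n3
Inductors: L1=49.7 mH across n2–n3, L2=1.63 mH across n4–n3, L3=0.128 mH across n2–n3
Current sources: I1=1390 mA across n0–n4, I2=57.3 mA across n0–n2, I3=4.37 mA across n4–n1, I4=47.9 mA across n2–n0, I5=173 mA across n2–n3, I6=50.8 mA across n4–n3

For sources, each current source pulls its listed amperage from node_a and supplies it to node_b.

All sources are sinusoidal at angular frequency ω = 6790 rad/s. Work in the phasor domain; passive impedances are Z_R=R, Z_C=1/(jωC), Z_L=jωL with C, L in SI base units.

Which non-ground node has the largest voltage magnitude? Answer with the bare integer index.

4

Element admittances at ω=6790 rad/s:
  Y(R1) = 0.009524+0.000j S between n1,n3
  Y(R2) = 0.1272+0.000j S between n1,n2
  Y(R3) = 0.01883+0.000j S between n2,n3
  Y(L1) = 0.000-0.002963j S between n2,n3
  Y(R4) = 0.8850+0.000j S between n2,n4
  Y(L2) = 0.000-0.09035j S between n4,n3
  Y(R5) = 0.001427+0.000j S between n3,n1
  I1: injects 1.39 A into n4 (from n0)
  I2: injects 0.0573 A into n2 (from n0)
  Y(R6) = 0.3279+0.000j S between n0,n1
  I3: injects 0.00437 A into n1 (from n4)
  I4: injects 0.0479 A into n0 (from n2)
  Y(R7) = 0.01020+0.000j S between n0,n1
  Y(L3) = 0.000-1.151j S between n2,n3
  Y(R8) = 0.04310+0.000j S between n1,n4
  Y(R9) = 0.01996+0.000j S between n3,n2
  I5: injects 0.173 A into n3 (from n2)
  Y(R10) = 0.01305+0.000j S between n2,n3
  I6: injects 0.0508 A into n3 (from n4)
Assemble and solve the 4×4 MNA system:
  V(n1)=4.139+0.000j  V(n2)=11.57-0.03081j  V(n3)=11.65+0.08664j  V(n4)=12.66+0.06893j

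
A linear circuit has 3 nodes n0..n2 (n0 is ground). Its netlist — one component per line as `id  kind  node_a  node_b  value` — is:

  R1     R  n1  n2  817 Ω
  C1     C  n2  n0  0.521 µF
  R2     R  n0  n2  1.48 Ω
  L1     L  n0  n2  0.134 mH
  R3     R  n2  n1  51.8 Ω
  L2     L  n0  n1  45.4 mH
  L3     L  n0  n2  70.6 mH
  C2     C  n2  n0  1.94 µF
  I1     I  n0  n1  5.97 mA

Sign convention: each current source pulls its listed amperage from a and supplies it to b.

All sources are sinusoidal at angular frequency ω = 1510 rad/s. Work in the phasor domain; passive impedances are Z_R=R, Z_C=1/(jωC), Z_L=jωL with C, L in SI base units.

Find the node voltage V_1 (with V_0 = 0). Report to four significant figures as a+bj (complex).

0.1925+0.1377j V

Element admittances at ω=1510 rad/s:
  Y(R1) = 0.001224+0.000j S between n1,n2
  Y(C1) = 0.000+0.0007867j S between n2,n0
  Y(R2) = 0.6757+0.000j S between n0,n2
  Y(L1) = 0.000-4.942j S between n0,n2
  Y(R3) = 0.01931+0.000j S between n2,n1
  Y(L2) = 0.000-0.01459j S between n0,n1
  Y(L3) = 0.000-0.009380j S between n0,n2
  Y(C2) = 0.000+0.002929j S between n2,n0
  I1: injects 0.00597 A into n1 (from n0)
Assemble and solve the 2×2 MNA system:
  V(n1)=0.1925+0.1377j  V(n2)=-0.0004499+0.0008622j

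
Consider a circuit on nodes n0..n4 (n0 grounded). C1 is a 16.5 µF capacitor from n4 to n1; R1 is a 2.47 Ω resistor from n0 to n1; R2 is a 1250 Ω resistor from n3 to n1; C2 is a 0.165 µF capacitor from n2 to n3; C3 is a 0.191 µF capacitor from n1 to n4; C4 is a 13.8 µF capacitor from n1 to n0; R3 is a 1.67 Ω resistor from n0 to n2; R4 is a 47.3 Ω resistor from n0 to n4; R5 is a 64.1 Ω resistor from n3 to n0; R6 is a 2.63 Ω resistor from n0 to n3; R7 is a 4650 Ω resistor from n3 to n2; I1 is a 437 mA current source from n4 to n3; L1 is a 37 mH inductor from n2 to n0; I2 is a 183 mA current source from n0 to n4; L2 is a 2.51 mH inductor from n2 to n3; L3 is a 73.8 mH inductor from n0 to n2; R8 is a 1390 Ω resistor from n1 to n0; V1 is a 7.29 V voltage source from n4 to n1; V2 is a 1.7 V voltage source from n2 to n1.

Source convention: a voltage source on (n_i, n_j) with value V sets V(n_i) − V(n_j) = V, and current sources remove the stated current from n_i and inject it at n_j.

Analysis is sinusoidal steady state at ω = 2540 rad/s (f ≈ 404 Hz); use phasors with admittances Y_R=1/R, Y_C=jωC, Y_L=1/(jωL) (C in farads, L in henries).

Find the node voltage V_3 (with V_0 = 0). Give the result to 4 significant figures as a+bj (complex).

Element admittances at ω=2540 rad/s:
  Y(C1) = 0.000+0.04191j S between n4,n1
  Y(R1) = 0.4049+0.000j S between n0,n1
  Y(R2) = 0.0008000+0.000j S between n3,n1
  Y(C2) = 0.000+0.0004191j S between n2,n3
  Y(C3) = 0.000+0.0004851j S between n1,n4
  Y(C4) = 0.000+0.03505j S between n1,n0
  Y(R3) = 0.5988+0.000j S between n0,n2
  Y(R4) = 0.02114+0.000j S between n0,n4
  Y(R5) = 0.01560+0.000j S between n3,n0
  Y(R6) = 0.3802+0.000j S between n0,n3
  Y(R7) = 0.0002151+0.000j S between n3,n2
  I1: injects 0.437 A into n3 (from n4)
  Y(L1) = 0.000-0.01064j S between n2,n0
  I2: injects 0.183 A into n4 (from n0)
  Y(L2) = 0.000-0.1569j S between n2,n3
  Y(L3) = 0.000-0.005335j S between n0,n2
  Y(R8) = 0.0007194+0.000j S between n1,n0
  V1: constraint V(n4)−V(n1) = 7.29
  V2: constraint V(n2)−V(n1) = 1.7
Assemble and solve the 6×6 MNA system:
  V(n1)=-1.345-0.04410j  V(n2)=0.3550-0.04410j  V(n3)=0.9837+0.2477j  V(n4)=5.945-0.04410j
  i(V1)=-0.3797-0.3081j  i(V2)=-0.1661-0.06619j

0.9837+0.2477j V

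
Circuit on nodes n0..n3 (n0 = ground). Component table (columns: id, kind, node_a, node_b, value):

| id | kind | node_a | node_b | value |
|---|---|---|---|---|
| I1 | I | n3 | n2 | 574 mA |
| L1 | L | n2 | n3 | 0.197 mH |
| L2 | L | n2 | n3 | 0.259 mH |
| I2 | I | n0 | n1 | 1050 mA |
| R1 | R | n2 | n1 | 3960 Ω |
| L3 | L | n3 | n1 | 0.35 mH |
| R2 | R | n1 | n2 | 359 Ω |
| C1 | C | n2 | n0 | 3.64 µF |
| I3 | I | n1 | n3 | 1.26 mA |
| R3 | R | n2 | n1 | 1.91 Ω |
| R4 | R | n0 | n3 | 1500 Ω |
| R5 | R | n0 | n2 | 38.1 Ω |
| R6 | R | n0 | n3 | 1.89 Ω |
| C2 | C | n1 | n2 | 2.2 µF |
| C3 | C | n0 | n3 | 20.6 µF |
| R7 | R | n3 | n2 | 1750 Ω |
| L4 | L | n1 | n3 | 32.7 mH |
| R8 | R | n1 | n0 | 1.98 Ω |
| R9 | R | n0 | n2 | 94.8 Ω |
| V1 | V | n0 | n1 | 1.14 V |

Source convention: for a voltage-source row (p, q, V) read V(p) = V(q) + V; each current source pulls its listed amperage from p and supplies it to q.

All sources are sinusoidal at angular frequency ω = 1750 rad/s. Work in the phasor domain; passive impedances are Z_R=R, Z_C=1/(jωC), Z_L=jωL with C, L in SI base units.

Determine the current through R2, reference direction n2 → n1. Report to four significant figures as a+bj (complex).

0.0006222+0.001007j A

Apply KCL at each of the 3 non-ground nodes and solve the resulting linear system.
Node n1: branches {I2, R1, L3, R2, I3, R3, C2, L4, R8, V1} → V_1 = -1.140+0.000j
Node n2: branches {I1, L1, L2, R1, R2, C1, R3, R5, C2, R7, R9} → V_2 = -0.9166+0.3614j
Node n3: branches {I1, L1, L2, L3, I3, R4, R6, C3, R7, L4} → V_3 = -0.9555+0.2647j
Source currents: i(V1)=-2.178+0.1132j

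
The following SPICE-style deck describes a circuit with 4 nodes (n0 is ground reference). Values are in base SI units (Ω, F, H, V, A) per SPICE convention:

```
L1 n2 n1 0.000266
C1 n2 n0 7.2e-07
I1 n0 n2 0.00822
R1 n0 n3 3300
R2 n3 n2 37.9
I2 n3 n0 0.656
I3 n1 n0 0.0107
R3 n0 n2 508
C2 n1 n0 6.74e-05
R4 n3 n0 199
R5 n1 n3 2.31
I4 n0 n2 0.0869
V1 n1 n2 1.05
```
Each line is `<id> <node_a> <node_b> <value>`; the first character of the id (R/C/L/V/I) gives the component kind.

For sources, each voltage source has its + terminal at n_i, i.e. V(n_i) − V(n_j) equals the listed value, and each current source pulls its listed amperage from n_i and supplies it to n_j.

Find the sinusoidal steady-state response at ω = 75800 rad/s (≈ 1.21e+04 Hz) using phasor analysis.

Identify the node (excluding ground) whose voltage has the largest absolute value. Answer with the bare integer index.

MNA unknowns: 3 node voltages V₁..V_3 plus 1 source current (V1)
L1: Y=0.000-0.04960j on G[2,1]
C1: Y=0.000+0.05458j on G[2,0]
I1: z[0]−=0.00822, z[2]+=0.00822
R1: Y=0.0003030+0.000j on G[0,3]
R2: Y=0.02639+0.000j on G[3,2]
I2: z[3]−=0.656, z[0]+=0.656
I3: z[1]−=0.0107, z[0]+=0.0107
R3: Y=0.001969+0.000j on G[0,2]
C2: Y=0.000+5.109j on G[1,0]
R4: Y=0.005025+0.000j on G[3,0]
R5: Y=0.4329+0.000j on G[1,3]
I4: z[0]−=0.0869, z[2]+=0.0869
V1: row V1−V2=1.05, i_V1 at 1,2
solve → V1=0.01095+0.1088j, V2=-1.039+0.1088j, V3=-1.461+0.1075j
aux → i_V1=-0.09198-0.004384j

3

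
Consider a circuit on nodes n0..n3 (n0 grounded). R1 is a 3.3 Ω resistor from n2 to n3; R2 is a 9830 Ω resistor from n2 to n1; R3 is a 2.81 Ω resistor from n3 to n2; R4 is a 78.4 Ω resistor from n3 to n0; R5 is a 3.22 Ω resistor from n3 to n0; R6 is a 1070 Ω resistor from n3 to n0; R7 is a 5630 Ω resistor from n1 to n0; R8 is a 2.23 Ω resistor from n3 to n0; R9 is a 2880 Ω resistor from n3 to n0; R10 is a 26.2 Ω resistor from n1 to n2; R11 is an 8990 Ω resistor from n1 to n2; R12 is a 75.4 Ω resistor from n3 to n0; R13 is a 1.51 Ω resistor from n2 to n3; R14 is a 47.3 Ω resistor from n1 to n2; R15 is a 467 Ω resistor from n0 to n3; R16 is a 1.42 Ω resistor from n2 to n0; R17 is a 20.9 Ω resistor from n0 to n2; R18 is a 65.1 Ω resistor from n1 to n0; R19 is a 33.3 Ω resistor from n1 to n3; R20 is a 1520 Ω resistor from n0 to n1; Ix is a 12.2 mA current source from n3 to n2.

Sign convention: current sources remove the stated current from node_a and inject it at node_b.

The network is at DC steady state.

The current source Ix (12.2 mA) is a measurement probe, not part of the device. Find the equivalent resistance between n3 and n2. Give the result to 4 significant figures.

Element admittances at DC:
  Y(R1) = 0.3030 S between n2,n3
  Y(R2) = 0.0001017 S between n2,n1
  Y(R3) = 0.3559 S between n3,n2
  Y(R4) = 0.01276 S between n3,n0
  Y(R5) = 0.3106 S between n3,n0
  Y(R6) = 0.0009346 S between n3,n0
  Y(R7) = 0.0001776 S between n1,n0
  Y(R8) = 0.4484 S between n3,n0
  Y(R9) = 0.0003472 S between n3,n0
  Y(R10) = 0.03817 S between n1,n2
  Y(R11) = 0.0001112 S between n1,n2
  Y(R12) = 0.01326 S between n3,n0
  Y(R13) = 0.6623 S between n2,n3
  Y(R14) = 0.02114 S between n1,n2
  Y(R15) = 0.002141 S between n0,n3
  Y(R16) = 0.7042 S between n2,n0
  Y(R17) = 0.04785 S between n0,n2
  Y(R18) = 0.01536 S between n1,n0
  Y(R19) = 0.03003 S between n1,n3
  Y(R20) = 0.0006579 S between n0,n1
  Ix: injects 0.0122 A into n2 (from n3)
Assemble and solve the 3×3 MNA system:
  V(n1)=0.001047  V(n2)=0.003606  V(n3)=-0.003461

R_eq = 0.5792 Ω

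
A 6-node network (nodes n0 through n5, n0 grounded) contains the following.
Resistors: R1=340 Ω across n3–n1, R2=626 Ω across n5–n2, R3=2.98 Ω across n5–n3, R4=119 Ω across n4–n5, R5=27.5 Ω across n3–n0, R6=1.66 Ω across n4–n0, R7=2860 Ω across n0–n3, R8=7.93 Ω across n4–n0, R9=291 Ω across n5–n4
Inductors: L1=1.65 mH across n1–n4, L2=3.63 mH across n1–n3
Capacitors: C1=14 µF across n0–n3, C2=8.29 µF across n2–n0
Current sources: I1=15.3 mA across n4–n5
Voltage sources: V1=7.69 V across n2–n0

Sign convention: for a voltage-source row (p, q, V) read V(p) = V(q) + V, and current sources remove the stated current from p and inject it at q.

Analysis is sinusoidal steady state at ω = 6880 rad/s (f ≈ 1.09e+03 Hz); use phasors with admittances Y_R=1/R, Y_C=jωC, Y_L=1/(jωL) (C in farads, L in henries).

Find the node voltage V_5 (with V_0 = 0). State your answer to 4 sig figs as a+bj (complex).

Element admittances at ω=6880 rad/s:
  Y(R1) = 0.002941+0.000j S between n3,n1
  Y(R2) = 0.001597+0.000j S between n5,n2
  Y(L1) = 0.000-0.08809j S between n1,n4
  Y(L2) = 0.000-0.04004j S between n1,n3
  Y(R3) = 0.3356+0.000j S between n5,n3
  Y(R4) = 0.008403+0.000j S between n4,n5
  Y(R5) = 0.03636+0.000j S between n3,n0
  Y(C1) = 0.000+0.09632j S between n0,n3
  Y(R6) = 0.6024+0.000j S between n4,n0
  Y(R7) = 0.0003497+0.000j S between n0,n3
  Y(C2) = 0.000+0.05704j S between n2,n0
  I1: injects 0.0153 A into n5 (from n4)
  Y(R8) = 0.1261+0.000j S between n4,n0
  Y(R9) = 0.003436+0.000j S between n5,n4
  V1: constraint V(n2)−V(n0) = 7.69
Assemble and solve the 6×6 MNA system:
  V(n1)=0.04455-0.07967j  V(n2)=7.690+0.000j  V(n3)=0.1851-0.2391j  V(n4)=-0.02463-0.01191j  V(n5)=0.2561-0.2303j
  i(V1)=-0.01188-0.4390j

0.2561-0.2303j V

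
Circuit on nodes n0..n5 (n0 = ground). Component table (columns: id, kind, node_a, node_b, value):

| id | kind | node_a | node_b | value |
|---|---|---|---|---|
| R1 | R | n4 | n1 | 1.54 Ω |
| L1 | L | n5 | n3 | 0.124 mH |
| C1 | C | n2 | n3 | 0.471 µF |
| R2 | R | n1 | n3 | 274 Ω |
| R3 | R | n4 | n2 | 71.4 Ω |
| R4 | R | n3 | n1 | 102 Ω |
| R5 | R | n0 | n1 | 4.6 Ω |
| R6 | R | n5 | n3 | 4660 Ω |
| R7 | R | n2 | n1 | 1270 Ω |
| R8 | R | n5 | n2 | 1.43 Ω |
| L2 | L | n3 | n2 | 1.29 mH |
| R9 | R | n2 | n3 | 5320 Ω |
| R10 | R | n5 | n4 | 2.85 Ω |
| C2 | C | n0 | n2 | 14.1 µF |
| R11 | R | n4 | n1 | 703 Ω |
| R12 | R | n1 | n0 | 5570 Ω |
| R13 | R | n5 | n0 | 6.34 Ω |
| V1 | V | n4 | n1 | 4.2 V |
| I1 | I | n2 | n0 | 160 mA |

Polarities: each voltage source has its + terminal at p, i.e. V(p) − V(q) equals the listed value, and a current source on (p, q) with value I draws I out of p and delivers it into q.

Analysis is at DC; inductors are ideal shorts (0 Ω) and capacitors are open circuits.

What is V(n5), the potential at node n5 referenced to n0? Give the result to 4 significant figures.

Apply KCL at each of the 5 non-ground nodes and solve the resulting linear system.
Node n1: branches {R1, R2, R4, R5, R7, R11, R12, V1} → V_1 = -1.712
Node n2: branches {C1, R3, R7, R8, L2, R9, C2, I1} → V_2 = 1.347
Node n3: branches {L1, C1, R2, R4, R6, L2, R9} → V_3 = 1.347
Node n4: branches {R1, R3, R10, R11, V1} → V_4 = 2.488
Node n5: branches {L1, R6, R8, R10, R13} → V_5 = 1.347
Source currents: i(L1)=0.1876, i(L2)=0.1464, i(V1)=-3.149

1.347 V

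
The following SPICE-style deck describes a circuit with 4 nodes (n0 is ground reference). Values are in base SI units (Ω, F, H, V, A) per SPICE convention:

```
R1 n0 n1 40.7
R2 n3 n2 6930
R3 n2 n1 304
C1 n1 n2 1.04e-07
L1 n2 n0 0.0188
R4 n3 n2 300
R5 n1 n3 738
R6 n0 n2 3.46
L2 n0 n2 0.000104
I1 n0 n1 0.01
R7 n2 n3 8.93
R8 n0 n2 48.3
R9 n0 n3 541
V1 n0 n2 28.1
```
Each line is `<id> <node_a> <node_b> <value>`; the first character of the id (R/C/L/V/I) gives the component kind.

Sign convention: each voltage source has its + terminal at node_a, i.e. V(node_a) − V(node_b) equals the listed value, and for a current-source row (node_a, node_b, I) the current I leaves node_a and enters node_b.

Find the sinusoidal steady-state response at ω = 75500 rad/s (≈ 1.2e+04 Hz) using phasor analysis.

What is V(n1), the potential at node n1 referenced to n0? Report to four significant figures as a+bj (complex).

MNA unknowns: 3 node voltages V₁..V_3 plus 1 source current (V1)
R1: Y=0.02457+0.000j on G[0,1]
R2: Y=0.0001443+0.000j on G[3,2]
R3: Y=0.003289+0.000j on G[2,1]
C1: Y=0.000+0.007852j on G[1,2]
L1: Y=0.000-0.0007045j on G[2,0]
R4: Y=0.003333+0.000j on G[3,2]
R5: Y=0.001355+0.000j on G[1,3]
R6: Y=0.2890+0.000j on G[0,2]
L2: Y=0.000-0.1274j on G[0,2]
I1: z[0]−=0.01, z[1]+=0.01
R7: Y=0.1120+0.000j on G[2,3]
R8: Y=0.02070+0.000j on G[0,2]
R9: Y=0.001848+0.000j on G[0,3]
V1: row V0−V2=28.1, i_V1 at 0,2
solve → V1=-5.711-6.021j, V2=-28.10+0.000j, V3=-27.41-0.06875j
aux → i_V1=-8.904+3.450j

-5.711-6.021j V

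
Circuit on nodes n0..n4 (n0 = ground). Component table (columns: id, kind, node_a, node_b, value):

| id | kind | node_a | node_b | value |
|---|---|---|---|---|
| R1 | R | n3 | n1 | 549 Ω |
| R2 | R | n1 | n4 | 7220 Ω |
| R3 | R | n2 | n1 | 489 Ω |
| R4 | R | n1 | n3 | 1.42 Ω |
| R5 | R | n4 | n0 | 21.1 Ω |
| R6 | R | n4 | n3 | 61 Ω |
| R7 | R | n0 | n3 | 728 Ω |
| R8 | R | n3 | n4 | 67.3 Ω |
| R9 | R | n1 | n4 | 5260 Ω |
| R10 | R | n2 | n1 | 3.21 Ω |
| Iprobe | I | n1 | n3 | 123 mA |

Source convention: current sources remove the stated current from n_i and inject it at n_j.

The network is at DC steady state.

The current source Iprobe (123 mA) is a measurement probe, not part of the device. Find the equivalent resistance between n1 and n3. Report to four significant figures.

R_eq = 1.416 Ω

Element admittances at DC:
  Y(R1) = 0.001821 S between n3,n1
  Y(R2) = 0.0001385 S between n1,n4
  Y(R3) = 0.002045 S between n2,n1
  Y(R4) = 0.7042 S between n1,n3
  Y(R5) = 0.04739 S between n4,n0
  Y(R6) = 0.01639 S between n4,n3
  Y(R7) = 0.001374 S between n0,n3
  Y(R8) = 0.01486 S between n3,n4
  Y(R9) = 0.0001901 S between n1,n4
  Y(R10) = 0.3115 S between n2,n1
  Iprobe: injects 0.123 A into n3 (from n1)
Assemble and solve the 4×4 MNA system:
  V(n1)=-0.1724  V(n2)=-0.1724  V(n3)=0.001689  V(n4)=-4.897e-05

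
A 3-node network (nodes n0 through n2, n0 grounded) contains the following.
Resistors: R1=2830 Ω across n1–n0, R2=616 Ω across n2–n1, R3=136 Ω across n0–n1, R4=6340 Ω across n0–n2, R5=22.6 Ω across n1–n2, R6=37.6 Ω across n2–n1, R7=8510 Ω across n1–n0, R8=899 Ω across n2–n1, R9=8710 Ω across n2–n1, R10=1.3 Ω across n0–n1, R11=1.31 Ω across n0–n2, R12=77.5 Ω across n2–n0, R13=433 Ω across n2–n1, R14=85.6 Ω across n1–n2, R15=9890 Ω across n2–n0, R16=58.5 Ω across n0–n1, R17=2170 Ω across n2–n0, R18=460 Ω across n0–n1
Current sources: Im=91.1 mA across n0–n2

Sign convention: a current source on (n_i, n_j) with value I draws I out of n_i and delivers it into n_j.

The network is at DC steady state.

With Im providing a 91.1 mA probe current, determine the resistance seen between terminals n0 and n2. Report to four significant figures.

Apply KCL at each of the 2 non-ground nodes and solve the resulting linear system.
Node n1: branches {R1, R2, R3, R5, R6, R7, R8, R9, R10, R13, R14, R16, R18} → V_1 = 0.01056
Node n2: branches {R2, R4, R5, R6, R8, R9, R11, R12, R13, R14, R15, R17, Im} → V_2 = 0.1064

R_eq = 1.168 Ω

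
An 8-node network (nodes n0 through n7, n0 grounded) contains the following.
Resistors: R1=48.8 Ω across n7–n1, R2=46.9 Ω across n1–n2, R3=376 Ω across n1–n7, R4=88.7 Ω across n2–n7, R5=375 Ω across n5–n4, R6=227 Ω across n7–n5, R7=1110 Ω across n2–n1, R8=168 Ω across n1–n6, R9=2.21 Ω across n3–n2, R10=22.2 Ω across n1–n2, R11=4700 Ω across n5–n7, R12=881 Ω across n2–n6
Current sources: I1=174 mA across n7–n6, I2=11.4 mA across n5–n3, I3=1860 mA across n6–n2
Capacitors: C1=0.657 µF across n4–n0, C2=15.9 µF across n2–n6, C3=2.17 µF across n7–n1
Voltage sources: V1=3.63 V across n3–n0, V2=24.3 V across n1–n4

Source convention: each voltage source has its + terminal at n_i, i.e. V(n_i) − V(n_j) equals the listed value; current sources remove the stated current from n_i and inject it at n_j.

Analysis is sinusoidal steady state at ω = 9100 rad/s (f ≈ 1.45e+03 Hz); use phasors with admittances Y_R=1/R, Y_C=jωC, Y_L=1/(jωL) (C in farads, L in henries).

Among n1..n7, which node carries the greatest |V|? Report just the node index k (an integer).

MNA unknowns: 7 node voltages V₁..V_7 plus 2 source currents (V1, V2)
R1: Y=0.02049+0.000j on G[7,1]
R2: Y=0.02132+0.000j on G[1,2]
R3: Y=0.002660+0.000j on G[1,7]
R4: Y=0.01127+0.000j on G[2,7]
I1: z[7]−=0.174, z[6]+=0.174
R5: Y=0.002667+0.000j on G[5,4]
R6: Y=0.004405+0.000j on G[7,5]
R7: Y=0.0009009+0.000j on G[2,1]
R8: Y=0.005952+0.000j on G[1,6]
R9: Y=0.4525+0.000j on G[3,2]
R10: Y=0.04505+0.000j on G[1,2]
C1: Y=0.000+0.005979j on G[4,0]
C2: Y=0.000+0.1447j on G[2,6]
C3: Y=0.000+0.01975j on G[7,1]
R11: Y=0.0002128+0.000j on G[5,7]
I2: z[5]−=0.0114, z[3]+=0.0114
I3: z[6]−=1.86, z[2]+=1.86
R12: Y=0.001135+0.000j on G[2,6]
V1: row V3−V0=3.63, i_V1 at 3,0
V2: row V1−V4=24.3, i_V2 at 1,4
solve → V1=2.204+2.427j, V2=3.637+0.2920j, V3=3.630+0.000j, V4=-22.10+2.427j, V5=-11.22+3.625j, V6=3.152+11.98j, V7=-2.471+4.316j
aux → i_V1=0.01451+0.1321j, i_V2=-0.04351-0.1353j

4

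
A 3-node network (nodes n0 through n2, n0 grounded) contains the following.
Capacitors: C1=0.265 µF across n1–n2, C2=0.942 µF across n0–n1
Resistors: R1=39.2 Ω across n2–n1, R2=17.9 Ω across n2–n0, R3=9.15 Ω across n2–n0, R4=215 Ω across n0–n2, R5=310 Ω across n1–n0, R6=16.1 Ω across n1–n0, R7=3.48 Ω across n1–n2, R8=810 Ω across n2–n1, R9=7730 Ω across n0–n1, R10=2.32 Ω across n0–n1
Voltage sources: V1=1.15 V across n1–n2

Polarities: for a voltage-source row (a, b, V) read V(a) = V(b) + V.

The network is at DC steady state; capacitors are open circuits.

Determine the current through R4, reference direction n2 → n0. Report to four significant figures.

MNA unknowns: 2 node voltages V₁..V_2 plus 1 source current (V1)
C1: Y=0.000 on G[1,2]
R1: Y=0.02551 on G[2,1]
R2: Y=0.05587 on G[2,0]
R3: Y=0.1093 on G[2,0]
R4: Y=0.004651 on G[0,2]
R5: Y=0.003226 on G[1,0]
R6: Y=0.06211 on G[1,0]
R7: Y=0.2874 on G[1,2]
R8: Y=0.001235 on G[2,1]
C2: Y=0.000 on G[0,1]
R9: Y=0.0001294 on G[0,1]
R10: Y=0.4310 on G[0,1]
V1: row V1−V2=1.15, i_V1 at 1,2
solve → V1=0.2931, V2=-0.8569
aux → i_V1=-0.5067

-0.003986 A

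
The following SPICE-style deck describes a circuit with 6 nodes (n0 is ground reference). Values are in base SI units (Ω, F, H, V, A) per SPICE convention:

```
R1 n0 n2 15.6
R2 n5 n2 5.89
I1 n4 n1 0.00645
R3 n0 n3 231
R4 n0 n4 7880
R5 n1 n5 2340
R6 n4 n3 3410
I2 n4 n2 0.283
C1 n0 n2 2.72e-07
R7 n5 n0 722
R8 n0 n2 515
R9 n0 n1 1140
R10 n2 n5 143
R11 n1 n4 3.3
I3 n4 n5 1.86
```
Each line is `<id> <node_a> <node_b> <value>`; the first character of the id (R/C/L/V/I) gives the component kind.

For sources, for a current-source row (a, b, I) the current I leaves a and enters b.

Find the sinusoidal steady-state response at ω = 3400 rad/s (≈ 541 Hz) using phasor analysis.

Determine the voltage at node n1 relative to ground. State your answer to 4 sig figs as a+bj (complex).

Element admittances at ω=3400 rad/s:
  Y(R1) = 0.06410+0.000j S between n0,n2
  Y(R2) = 0.1698+0.000j S between n5,n2
  I1: injects 0.00645 A into n1 (from n4)
  Y(R3) = 0.004329+0.000j S between n0,n3
  Y(R4) = 0.0001269+0.000j S between n0,n4
  Y(R5) = 0.0004274+0.000j S between n1,n5
  Y(R6) = 0.0002933+0.000j S between n4,n3
  I2: injects 0.283 A into n2 (from n4)
  Y(C1) = 0.000+0.0009248j S between n0,n2
  Y(R7) = 0.001385+0.000j S between n5,n0
  Y(R8) = 0.001942+0.000j S between n0,n2
  Y(R9) = 0.0008772+0.000j S between n0,n1
  Y(R10) = 0.006993+0.000j S between n2,n5
  Y(R11) = 0.3030+0.000j S between n1,n4
  I3: injects 1.86 A into n5 (from n4)
Assemble and solve the 5×5 MNA system:
  V(n1)=-1247-0.07973j  V(n2)=23.53-0.3213j  V(n3)=-79.47-0.005052j  V(n4)=-1253-0.07963j  V(n5)=30.72-0.3182j

-1247-0.07973j V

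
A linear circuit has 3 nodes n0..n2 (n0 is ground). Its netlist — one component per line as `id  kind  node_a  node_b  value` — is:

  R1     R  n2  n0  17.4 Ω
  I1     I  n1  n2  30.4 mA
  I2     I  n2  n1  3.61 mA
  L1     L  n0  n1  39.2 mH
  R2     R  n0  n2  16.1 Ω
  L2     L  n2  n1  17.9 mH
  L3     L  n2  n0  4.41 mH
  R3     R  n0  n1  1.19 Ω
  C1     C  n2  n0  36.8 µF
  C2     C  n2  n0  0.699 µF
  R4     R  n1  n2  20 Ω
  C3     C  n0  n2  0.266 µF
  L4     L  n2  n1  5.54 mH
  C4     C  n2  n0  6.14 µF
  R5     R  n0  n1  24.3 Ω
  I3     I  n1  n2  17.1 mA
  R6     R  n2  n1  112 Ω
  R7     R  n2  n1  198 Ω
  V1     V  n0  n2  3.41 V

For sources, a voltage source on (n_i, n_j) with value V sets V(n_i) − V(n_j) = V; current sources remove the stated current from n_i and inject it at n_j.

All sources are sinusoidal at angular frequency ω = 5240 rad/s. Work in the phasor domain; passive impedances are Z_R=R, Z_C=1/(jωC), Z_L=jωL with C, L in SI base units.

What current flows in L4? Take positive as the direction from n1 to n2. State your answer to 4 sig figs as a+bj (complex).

Element admittances at ω=5240 rad/s:
  Y(R1) = 0.05747+0.000j S between n2,n0
  I1: injects 0.0304 A into n2 (from n1)
  I2: injects 0.00361 A into n1 (from n2)
  Y(L1) = 0.000-0.004868j S between n0,n1
  Y(R2) = 0.06211+0.000j S between n0,n2
  Y(L2) = 0.000-0.01066j S between n2,n1
  Y(L3) = 0.000-0.04327j S between n2,n0
  Y(R3) = 0.8403+0.000j S between n0,n1
  Y(C1) = 0.000+0.1928j S between n2,n0
  Y(C2) = 0.000+0.003663j S between n2,n0
  Y(R4) = 0.05000+0.000j S between n1,n2
  Y(C3) = 0.000+0.001394j S between n0,n2
  Y(L4) = 0.000-0.03445j S between n2,n1
  Y(C4) = 0.000+0.03217j S between n2,n0
  Y(R5) = 0.04115+0.000j S between n0,n1
  I3: injects 0.0171 A into n2 (from n1)
  Y(R6) = 0.008929+0.000j S between n2,n1
  Y(R7) = 0.005051+0.000j S between n2,n1
  V1: constraint V(n0)−V(n2) = 3.41
Assemble and solve the 3×3 MNA system:
  V(n1)=-0.2850+0.1476j  V(n2)=-3.410+0.000j
  i(V1)=-0.6583-0.5054j

0.005085-0.1076j A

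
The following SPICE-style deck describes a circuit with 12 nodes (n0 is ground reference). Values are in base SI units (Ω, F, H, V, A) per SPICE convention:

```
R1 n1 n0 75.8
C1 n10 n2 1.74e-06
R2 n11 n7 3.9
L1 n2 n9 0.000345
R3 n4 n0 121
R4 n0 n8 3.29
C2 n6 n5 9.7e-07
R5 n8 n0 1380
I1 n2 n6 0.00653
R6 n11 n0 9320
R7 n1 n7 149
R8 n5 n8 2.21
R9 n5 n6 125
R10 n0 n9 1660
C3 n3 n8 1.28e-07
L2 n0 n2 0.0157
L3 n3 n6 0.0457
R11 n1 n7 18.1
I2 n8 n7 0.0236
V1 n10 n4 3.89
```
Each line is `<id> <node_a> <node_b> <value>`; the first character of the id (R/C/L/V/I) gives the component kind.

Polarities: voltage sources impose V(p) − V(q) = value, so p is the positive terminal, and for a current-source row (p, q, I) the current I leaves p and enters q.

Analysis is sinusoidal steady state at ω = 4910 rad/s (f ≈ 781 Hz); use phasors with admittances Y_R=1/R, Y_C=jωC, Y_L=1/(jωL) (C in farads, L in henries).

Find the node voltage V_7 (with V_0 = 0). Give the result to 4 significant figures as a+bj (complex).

Apply KCL at each of the 11 non-ground nodes and solve the resulting linear system.
Node n1: branches {R1, R7, R11} → V_1 = 1.771+0.000j
Node n2: branches {C1, L1, I1, L2} → V_2 = -0.9121+1.642j
Node n3: branches {C3, L3} → V_3 = 0.6050-0.4455j
Node n4: branches {R3, V1} → V_4 = -3.301-1.551j
Node n5: branches {C2, R8, R9} → V_5 = -0.04221-0.0009181j
Node n6: branches {C2, I1, R9, L3} → V_6 = 0.5118-0.3827j
Node n7: branches {R2, R7, R11, I2} → V_7 = 2.149+0.000j
Node n8: branches {R4, R5, R8, C3, I2} → V_8 = -0.05603+0.000j
Node n9: branches {L1, R10} → V_9 = -0.9104+1.643j
Node n10: branches {C1, V1} → V_10 = 0.5887-1.551j
Node n11: branches {R2, R6} → V_11 = 2.148+0.000j
Source currents: i(V1)=-0.02728-0.01282j

2.149+0.000j V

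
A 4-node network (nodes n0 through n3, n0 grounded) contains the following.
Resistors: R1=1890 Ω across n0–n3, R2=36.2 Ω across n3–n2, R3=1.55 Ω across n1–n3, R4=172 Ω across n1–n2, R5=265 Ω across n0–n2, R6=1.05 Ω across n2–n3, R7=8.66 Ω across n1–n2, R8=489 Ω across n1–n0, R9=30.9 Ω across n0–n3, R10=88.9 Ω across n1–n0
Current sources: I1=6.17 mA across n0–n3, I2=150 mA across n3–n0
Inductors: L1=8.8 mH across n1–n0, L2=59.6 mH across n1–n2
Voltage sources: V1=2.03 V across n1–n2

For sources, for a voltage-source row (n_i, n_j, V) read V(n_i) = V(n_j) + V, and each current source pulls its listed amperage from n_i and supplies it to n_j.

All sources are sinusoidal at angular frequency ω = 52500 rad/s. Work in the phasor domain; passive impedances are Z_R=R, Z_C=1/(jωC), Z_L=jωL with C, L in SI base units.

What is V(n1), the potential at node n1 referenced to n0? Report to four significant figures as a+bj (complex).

Apply KCL at each of the 3 non-ground nodes and solve the resulting linear system.
Node n1: branches {R3, R4, L1, L2, R7, R8, R10, V1} → V_1 = -1.900-0.08340j
Node n2: branches {R2, R4, R5, L2, R6, R7, V1} → V_2 = -3.930-0.08340j
Node n3: branches {R1, I1, R2, R3, I2, R6, R9} → V_3 = -3.149-0.08174j
Source currents: i(V1)=-1.027-0.001287j

-1.900-0.08340j V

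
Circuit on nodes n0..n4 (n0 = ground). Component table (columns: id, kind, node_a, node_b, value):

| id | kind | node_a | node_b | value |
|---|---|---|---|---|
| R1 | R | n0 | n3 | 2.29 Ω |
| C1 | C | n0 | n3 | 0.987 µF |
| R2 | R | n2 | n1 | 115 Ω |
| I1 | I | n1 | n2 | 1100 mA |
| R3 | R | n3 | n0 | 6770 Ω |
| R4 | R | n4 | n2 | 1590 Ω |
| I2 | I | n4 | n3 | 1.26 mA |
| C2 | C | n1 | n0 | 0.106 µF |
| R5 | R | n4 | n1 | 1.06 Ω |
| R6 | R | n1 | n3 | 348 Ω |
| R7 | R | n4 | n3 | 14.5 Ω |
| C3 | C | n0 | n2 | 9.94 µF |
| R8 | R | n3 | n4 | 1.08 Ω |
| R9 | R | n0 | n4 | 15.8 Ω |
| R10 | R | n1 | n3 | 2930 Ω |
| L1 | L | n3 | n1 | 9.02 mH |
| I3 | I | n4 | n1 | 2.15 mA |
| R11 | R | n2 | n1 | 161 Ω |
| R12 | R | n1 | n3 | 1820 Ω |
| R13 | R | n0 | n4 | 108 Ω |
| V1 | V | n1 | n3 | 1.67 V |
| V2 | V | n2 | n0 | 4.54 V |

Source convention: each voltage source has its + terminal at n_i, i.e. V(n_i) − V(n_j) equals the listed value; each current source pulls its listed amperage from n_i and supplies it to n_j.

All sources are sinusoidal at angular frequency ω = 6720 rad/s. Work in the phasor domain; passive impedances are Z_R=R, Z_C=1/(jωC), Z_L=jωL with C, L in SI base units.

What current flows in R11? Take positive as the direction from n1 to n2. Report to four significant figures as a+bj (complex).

Element admittances at ω=6720 rad/s:
  Y(R1) = 0.4367+0.000j S between n0,n3
  Y(C1) = 0.000+0.006633j S between n0,n3
  Y(R2) = 0.008696+0.000j S between n2,n1
  I1: injects 1.1 A into n2 (from n1)
  Y(R3) = 0.0001477+0.000j S between n3,n0
  Y(R4) = 0.0006289+0.000j S between n4,n2
  I2: injects 0.00126 A into n3 (from n4)
  Y(C2) = 0.000+0.0007123j S between n1,n0
  Y(R5) = 0.9434+0.000j S between n4,n1
  Y(R6) = 0.002874+0.000j S between n1,n3
  Y(R7) = 0.06897+0.000j S between n4,n3
  Y(C3) = 0.000+0.06680j S between n0,n2
  Y(R8) = 0.9259+0.000j S between n3,n4
  Y(R9) = 0.06329+0.000j S between n0,n4
  Y(R10) = 0.0003413+0.000j S between n1,n3
  Y(L1) = 0.000-0.01650j S between n3,n1
  I3: injects 0.00215 A into n1 (from n4)
  Y(R11) = 0.006211+0.000j S between n2,n1
  Y(R12) = 0.0005495+0.000j S between n1,n3
  Y(R13) = 0.009259+0.000j S between n0,n4
  V1: constraint V(n1)−V(n3) = 1.67
  V2: constraint V(n2)−V(n0) = 4.54
Assemble and solve the 6×6 MNA system:
  V(n1)=-0.4582+0.02765j  V(n2)=4.540+0.000j  V(n3)=-2.128+0.02765j  V(n4)=-1.268+0.02665j
  i(V1)=-1.793+0.02652j  i(V2)=1.022-0.3028j

-0.03104+0.0001718j A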